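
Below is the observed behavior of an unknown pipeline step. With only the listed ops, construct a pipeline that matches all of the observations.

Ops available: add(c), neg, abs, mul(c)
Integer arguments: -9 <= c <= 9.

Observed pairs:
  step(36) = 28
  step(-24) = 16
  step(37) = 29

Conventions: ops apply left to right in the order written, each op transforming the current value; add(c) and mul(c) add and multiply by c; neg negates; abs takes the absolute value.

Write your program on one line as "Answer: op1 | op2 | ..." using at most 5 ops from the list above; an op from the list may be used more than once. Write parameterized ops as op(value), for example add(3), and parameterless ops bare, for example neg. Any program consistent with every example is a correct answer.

abs | neg | add(8) | neg

Check, running the answer program on each example:
  36 -> 36 -> -36 -> -28 -> 28
  -24 -> 24 -> -24 -> -16 -> 16
  37 -> 37 -> -37 -> -29 -> 29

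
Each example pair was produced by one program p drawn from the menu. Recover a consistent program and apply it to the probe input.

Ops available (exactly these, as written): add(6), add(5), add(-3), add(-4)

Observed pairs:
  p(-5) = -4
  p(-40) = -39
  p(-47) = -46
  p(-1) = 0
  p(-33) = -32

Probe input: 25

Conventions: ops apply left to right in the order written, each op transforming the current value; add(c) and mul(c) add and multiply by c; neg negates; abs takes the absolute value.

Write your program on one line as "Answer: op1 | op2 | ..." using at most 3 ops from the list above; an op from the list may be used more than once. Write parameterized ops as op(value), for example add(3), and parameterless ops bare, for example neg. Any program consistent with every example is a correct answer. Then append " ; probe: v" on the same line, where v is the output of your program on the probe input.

add(5) | add(-4) ; probe: 26

Check, running the answer program on each example:
  -5 -> 0 -> -4
  -40 -> -35 -> -39
  -47 -> -42 -> -46
  -1 -> 4 -> 0
  -33 -> -28 -> -32
  probe: 25 -> 30 -> 26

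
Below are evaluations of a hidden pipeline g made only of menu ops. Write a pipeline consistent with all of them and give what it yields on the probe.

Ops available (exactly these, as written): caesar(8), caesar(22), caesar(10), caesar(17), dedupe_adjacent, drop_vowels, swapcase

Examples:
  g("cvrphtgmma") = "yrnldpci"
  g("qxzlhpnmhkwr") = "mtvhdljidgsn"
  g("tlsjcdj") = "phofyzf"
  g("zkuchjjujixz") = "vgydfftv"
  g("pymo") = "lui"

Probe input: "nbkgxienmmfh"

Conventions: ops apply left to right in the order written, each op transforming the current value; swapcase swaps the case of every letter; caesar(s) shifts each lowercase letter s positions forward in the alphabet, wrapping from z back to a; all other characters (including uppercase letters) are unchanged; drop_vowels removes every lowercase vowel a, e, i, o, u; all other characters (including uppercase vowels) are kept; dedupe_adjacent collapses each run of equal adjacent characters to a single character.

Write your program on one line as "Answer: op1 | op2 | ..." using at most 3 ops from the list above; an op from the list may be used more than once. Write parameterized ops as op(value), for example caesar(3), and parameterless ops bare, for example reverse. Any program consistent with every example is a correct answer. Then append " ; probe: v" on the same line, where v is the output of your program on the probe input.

dedupe_adjacent | drop_vowels | caesar(22) ; probe: "jxgctjibd"

Check, running the answer program on each example:
  "cvrphtgmma" -> "cvrphtgma" -> "cvrphtgm" -> "yrnldpci"
  "qxzlhpnmhkwr" -> "qxzlhpnmhkwr" -> "qxzlhpnmhkwr" -> "mtvhdljidgsn"
  "tlsjcdj" -> "tlsjcdj" -> "tlsjcdj" -> "phofyzf"
  "zkuchjjujixz" -> "zkuchjujixz" -> "zkchjjxz" -> "vgydfftv"
  "pymo" -> "pymo" -> "pym" -> "lui"
  probe: "nbkgxienmmfh" -> "nbkgxienmfh" -> "nbkgxnmfh" -> "jxgctjibd"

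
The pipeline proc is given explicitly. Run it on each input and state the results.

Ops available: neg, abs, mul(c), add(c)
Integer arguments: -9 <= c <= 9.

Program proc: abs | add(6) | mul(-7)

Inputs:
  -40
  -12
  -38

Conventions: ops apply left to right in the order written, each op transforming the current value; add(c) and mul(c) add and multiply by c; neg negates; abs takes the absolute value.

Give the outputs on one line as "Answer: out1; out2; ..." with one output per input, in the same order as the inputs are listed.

-322; -126; -308

Execution, op by op:
  -40 -> 40 -> 46 -> -322
  -12 -> 12 -> 18 -> -126
  -38 -> 38 -> 44 -> -308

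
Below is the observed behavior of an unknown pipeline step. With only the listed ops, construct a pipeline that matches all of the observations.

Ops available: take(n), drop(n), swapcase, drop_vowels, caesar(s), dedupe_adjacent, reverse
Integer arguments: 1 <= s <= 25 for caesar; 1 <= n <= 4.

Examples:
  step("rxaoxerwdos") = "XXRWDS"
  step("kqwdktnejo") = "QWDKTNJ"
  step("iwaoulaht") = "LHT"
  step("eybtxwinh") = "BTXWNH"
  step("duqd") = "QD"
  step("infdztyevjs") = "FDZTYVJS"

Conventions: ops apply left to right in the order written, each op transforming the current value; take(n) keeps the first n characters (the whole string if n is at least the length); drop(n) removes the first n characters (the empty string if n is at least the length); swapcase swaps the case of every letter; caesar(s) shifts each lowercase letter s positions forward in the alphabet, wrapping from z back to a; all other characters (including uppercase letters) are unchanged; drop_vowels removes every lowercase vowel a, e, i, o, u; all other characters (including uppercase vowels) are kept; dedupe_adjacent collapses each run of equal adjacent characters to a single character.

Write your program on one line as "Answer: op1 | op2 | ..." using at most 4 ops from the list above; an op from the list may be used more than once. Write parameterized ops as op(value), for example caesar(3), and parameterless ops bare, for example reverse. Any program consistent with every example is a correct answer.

drop_vowels | drop(1) | swapcase

Check, running the answer program on each example:
  "rxaoxerwdos" -> "rxxrwds" -> "xxrwds" -> "XXRWDS"
  "kqwdktnejo" -> "kqwdktnj" -> "qwdktnj" -> "QWDKTNJ"
  "iwaoulaht" -> "wlht" -> "lht" -> "LHT"
  "eybtxwinh" -> "ybtxwnh" -> "btxwnh" -> "BTXWNH"
  "duqd" -> "dqd" -> "qd" -> "QD"
  "infdztyevjs" -> "nfdztyvjs" -> "fdztyvjs" -> "FDZTYVJS"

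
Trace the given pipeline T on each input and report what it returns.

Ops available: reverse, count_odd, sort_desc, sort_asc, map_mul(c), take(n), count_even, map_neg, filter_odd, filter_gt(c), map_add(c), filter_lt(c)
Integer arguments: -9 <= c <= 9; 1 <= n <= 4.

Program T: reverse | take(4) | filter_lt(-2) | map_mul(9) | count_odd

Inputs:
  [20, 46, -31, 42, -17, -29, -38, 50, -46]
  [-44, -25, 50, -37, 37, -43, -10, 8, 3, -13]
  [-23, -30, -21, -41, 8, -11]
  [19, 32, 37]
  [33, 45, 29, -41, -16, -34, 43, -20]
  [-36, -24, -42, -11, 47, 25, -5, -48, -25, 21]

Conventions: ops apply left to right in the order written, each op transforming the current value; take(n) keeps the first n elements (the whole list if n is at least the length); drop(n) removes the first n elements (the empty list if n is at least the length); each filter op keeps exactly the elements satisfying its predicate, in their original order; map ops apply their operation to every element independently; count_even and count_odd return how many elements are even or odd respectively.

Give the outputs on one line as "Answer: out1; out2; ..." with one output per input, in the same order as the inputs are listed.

Execution, op by op:
  [20, 46, -31, 42, -17, -29, -38, 50, -46] -> [-46, 50, -38, -29, -17, 42, -31, 46, 20] -> [-46, 50, -38, -29] -> [-46, -38, -29] -> [-414, -342, -261] -> 1
  [-44, -25, 50, -37, 37, -43, -10, 8, 3, -13] -> [-13, 3, 8, -10, -43, 37, -37, 50, -25, -44] -> [-13, 3, 8, -10] -> [-13, -10] -> [-117, -90] -> 1
  [-23, -30, -21, -41, 8, -11] -> [-11, 8, -41, -21, -30, -23] -> [-11, 8, -41, -21] -> [-11, -41, -21] -> [-99, -369, -189] -> 3
  [19, 32, 37] -> [37, 32, 19] -> [37, 32, 19] -> [] -> [] -> 0
  [33, 45, 29, -41, -16, -34, 43, -20] -> [-20, 43, -34, -16, -41, 29, 45, 33] -> [-20, 43, -34, -16] -> [-20, -34, -16] -> [-180, -306, -144] -> 0
  [-36, -24, -42, -11, 47, 25, -5, -48, -25, 21] -> [21, -25, -48, -5, 25, 47, -11, -42, -24, -36] -> [21, -25, -48, -5] -> [-25, -48, -5] -> [-225, -432, -45] -> 2

1; 1; 3; 0; 0; 2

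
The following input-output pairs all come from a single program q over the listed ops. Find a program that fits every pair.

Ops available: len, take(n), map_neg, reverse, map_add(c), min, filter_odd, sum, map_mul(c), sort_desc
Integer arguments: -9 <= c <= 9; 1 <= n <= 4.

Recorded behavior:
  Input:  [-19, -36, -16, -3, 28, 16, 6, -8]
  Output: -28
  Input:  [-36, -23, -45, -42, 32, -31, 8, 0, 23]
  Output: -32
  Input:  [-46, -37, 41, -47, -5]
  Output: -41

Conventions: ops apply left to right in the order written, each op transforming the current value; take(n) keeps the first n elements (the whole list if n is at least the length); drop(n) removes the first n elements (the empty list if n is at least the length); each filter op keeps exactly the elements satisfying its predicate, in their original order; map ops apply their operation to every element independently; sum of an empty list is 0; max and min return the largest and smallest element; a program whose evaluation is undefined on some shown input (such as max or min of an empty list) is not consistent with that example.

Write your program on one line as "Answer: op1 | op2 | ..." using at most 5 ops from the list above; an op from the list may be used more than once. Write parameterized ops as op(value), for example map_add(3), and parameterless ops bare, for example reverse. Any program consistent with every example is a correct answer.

reverse | sort_desc | map_neg | min

Check, running the answer program on each example:
  [-19, -36, -16, -3, 28, 16, 6, -8] -> [-8, 6, 16, 28, -3, -16, -36, -19] -> [28, 16, 6, -3, -8, -16, -19, -36] -> [-28, -16, -6, 3, 8, 16, 19, 36] -> -28
  [-36, -23, -45, -42, 32, -31, 8, 0, 23] -> [23, 0, 8, -31, 32, -42, -45, -23, -36] -> [32, 23, 8, 0, -23, -31, -36, -42, -45] -> [-32, -23, -8, 0, 23, 31, 36, 42, 45] -> -32
  [-46, -37, 41, -47, -5] -> [-5, -47, 41, -37, -46] -> [41, -5, -37, -46, -47] -> [-41, 5, 37, 46, 47] -> -41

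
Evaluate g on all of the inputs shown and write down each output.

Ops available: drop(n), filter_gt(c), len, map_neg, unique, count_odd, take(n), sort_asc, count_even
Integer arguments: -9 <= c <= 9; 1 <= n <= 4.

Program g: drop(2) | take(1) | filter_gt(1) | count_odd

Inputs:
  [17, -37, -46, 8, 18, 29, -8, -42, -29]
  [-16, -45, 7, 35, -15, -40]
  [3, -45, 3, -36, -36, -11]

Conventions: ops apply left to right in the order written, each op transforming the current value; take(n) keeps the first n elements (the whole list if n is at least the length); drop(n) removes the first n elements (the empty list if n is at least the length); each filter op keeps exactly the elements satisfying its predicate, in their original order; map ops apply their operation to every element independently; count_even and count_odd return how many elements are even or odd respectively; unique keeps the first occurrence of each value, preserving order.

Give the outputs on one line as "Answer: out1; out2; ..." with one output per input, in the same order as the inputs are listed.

0; 1; 1

Execution, op by op:
  [17, -37, -46, 8, 18, 29, -8, -42, -29] -> [-46, 8, 18, 29, -8, -42, -29] -> [-46] -> [] -> 0
  [-16, -45, 7, 35, -15, -40] -> [7, 35, -15, -40] -> [7] -> [7] -> 1
  [3, -45, 3, -36, -36, -11] -> [3, -36, -36, -11] -> [3] -> [3] -> 1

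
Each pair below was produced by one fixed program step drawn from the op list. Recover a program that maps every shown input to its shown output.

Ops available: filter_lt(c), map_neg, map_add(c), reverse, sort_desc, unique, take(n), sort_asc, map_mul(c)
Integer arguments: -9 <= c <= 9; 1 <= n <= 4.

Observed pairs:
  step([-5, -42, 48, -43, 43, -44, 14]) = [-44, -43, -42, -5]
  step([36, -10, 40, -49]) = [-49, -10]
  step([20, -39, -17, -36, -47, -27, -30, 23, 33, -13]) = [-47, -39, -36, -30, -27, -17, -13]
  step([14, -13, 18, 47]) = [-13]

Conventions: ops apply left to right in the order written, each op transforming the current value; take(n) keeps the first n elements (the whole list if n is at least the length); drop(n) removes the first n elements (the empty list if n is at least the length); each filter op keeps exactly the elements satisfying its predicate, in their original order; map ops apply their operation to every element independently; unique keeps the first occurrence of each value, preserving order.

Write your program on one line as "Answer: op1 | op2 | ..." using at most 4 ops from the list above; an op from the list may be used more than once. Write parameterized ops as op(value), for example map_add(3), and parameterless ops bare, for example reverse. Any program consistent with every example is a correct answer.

reverse | filter_lt(-2) | sort_asc

Check, running the answer program on each example:
  [-5, -42, 48, -43, 43, -44, 14] -> [14, -44, 43, -43, 48, -42, -5] -> [-44, -43, -42, -5] -> [-44, -43, -42, -5]
  [36, -10, 40, -49] -> [-49, 40, -10, 36] -> [-49, -10] -> [-49, -10]
  [20, -39, -17, -36, -47, -27, -30, 23, 33, -13] -> [-13, 33, 23, -30, -27, -47, -36, -17, -39, 20] -> [-13, -30, -27, -47, -36, -17, -39] -> [-47, -39, -36, -30, -27, -17, -13]
  [14, -13, 18, 47] -> [47, 18, -13, 14] -> [-13] -> [-13]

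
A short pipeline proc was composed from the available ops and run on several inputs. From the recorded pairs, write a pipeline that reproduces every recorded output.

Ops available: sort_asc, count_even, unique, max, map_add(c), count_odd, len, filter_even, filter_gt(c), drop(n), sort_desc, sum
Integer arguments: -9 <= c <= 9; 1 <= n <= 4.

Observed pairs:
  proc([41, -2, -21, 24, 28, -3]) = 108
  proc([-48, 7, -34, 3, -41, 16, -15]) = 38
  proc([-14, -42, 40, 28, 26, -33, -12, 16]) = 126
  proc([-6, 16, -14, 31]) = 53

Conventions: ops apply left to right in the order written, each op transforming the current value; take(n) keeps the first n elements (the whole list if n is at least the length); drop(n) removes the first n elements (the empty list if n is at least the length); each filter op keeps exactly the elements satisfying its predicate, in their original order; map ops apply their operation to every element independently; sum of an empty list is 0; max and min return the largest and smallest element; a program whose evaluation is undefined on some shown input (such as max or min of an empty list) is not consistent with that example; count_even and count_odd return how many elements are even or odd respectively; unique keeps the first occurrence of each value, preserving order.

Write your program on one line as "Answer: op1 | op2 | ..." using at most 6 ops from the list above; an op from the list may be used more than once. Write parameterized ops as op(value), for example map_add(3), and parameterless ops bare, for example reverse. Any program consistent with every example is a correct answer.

sort_desc | map_add(4) | filter_gt(-5) | sort_asc | sum

Check, running the answer program on each example:
  [41, -2, -21, 24, 28, -3] -> [41, 28, 24, -2, -3, -21] -> [45, 32, 28, 2, 1, -17] -> [45, 32, 28, 2, 1] -> [1, 2, 28, 32, 45] -> 108
  [-48, 7, -34, 3, -41, 16, -15] -> [16, 7, 3, -15, -34, -41, -48] -> [20, 11, 7, -11, -30, -37, -44] -> [20, 11, 7] -> [7, 11, 20] -> 38
  [-14, -42, 40, 28, 26, -33, -12, 16] -> [40, 28, 26, 16, -12, -14, -33, -42] -> [44, 32, 30, 20, -8, -10, -29, -38] -> [44, 32, 30, 20] -> [20, 30, 32, 44] -> 126
  [-6, 16, -14, 31] -> [31, 16, -6, -14] -> [35, 20, -2, -10] -> [35, 20, -2] -> [-2, 20, 35] -> 53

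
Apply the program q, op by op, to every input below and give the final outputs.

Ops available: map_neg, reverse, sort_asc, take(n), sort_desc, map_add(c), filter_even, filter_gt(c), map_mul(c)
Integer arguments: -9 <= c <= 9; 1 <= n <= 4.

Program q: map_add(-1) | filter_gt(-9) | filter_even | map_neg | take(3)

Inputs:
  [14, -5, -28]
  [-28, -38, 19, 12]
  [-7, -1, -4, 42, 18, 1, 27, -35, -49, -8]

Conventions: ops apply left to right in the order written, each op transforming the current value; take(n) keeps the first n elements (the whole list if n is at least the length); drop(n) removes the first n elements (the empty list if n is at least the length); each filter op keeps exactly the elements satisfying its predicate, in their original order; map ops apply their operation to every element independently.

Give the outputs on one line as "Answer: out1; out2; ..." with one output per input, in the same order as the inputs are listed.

Execution, op by op:
  [14, -5, -28] -> [13, -6, -29] -> [13, -6] -> [-6] -> [6] -> [6]
  [-28, -38, 19, 12] -> [-29, -39, 18, 11] -> [18, 11] -> [18] -> [-18] -> [-18]
  [-7, -1, -4, 42, 18, 1, 27, -35, -49, -8] -> [-8, -2, -5, 41, 17, 0, 26, -36, -50, -9] -> [-8, -2, -5, 41, 17, 0, 26] -> [-8, -2, 0, 26] -> [8, 2, 0, -26] -> [8, 2, 0]

[6]; [-18]; [8, 2, 0]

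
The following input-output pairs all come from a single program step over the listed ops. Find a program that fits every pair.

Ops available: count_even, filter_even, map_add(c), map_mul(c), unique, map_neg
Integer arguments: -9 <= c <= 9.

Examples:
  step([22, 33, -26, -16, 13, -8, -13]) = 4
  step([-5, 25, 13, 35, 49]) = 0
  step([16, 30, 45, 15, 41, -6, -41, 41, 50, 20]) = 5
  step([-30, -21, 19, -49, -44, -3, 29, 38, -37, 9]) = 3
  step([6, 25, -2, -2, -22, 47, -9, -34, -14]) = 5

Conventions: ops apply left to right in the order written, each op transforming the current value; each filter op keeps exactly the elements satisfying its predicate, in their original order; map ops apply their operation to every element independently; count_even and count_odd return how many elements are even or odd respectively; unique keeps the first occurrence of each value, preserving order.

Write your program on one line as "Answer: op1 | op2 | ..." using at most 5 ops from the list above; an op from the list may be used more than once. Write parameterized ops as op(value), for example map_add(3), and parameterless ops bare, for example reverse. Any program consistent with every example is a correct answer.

unique | filter_even | map_mul(8) | map_neg | count_even

Check, running the answer program on each example:
  [22, 33, -26, -16, 13, -8, -13] -> [22, 33, -26, -16, 13, -8, -13] -> [22, -26, -16, -8] -> [176, -208, -128, -64] -> [-176, 208, 128, 64] -> 4
  [-5, 25, 13, 35, 49] -> [-5, 25, 13, 35, 49] -> [] -> [] -> [] -> 0
  [16, 30, 45, 15, 41, -6, -41, 41, 50, 20] -> [16, 30, 45, 15, 41, -6, -41, 50, 20] -> [16, 30, -6, 50, 20] -> [128, 240, -48, 400, 160] -> [-128, -240, 48, -400, -160] -> 5
  [-30, -21, 19, -49, -44, -3, 29, 38, -37, 9] -> [-30, -21, 19, -49, -44, -3, 29, 38, -37, 9] -> [-30, -44, 38] -> [-240, -352, 304] -> [240, 352, -304] -> 3
  [6, 25, -2, -2, -22, 47, -9, -34, -14] -> [6, 25, -2, -22, 47, -9, -34, -14] -> [6, -2, -22, -34, -14] -> [48, -16, -176, -272, -112] -> [-48, 16, 176, 272, 112] -> 5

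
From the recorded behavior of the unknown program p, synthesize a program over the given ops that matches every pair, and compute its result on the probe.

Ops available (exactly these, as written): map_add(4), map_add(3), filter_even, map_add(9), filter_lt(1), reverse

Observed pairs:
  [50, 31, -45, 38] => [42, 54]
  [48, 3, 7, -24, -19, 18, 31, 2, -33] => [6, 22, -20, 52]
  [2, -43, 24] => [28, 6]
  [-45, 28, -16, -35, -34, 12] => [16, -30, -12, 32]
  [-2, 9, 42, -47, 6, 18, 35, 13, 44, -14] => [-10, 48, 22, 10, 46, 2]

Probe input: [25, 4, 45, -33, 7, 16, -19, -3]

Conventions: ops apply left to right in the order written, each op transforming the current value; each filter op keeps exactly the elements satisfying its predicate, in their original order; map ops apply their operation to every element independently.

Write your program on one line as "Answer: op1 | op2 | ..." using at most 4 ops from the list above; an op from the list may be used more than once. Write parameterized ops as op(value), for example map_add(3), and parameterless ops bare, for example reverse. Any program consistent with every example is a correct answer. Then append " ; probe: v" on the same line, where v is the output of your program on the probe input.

map_add(4) | reverse | filter_even ; probe: [20, 8]

Check, running the answer program on each example:
  [50, 31, -45, 38] -> [54, 35, -41, 42] -> [42, -41, 35, 54] -> [42, 54]
  [48, 3, 7, -24, -19, 18, 31, 2, -33] -> [52, 7, 11, -20, -15, 22, 35, 6, -29] -> [-29, 6, 35, 22, -15, -20, 11, 7, 52] -> [6, 22, -20, 52]
  [2, -43, 24] -> [6, -39, 28] -> [28, -39, 6] -> [28, 6]
  [-45, 28, -16, -35, -34, 12] -> [-41, 32, -12, -31, -30, 16] -> [16, -30, -31, -12, 32, -41] -> [16, -30, -12, 32]
  [-2, 9, 42, -47, 6, 18, 35, 13, 44, -14] -> [2, 13, 46, -43, 10, 22, 39, 17, 48, -10] -> [-10, 48, 17, 39, 22, 10, -43, 46, 13, 2] -> [-10, 48, 22, 10, 46, 2]
  probe: [25, 4, 45, -33, 7, 16, -19, -3] -> [29, 8, 49, -29, 11, 20, -15, 1] -> [1, -15, 20, 11, -29, 49, 8, 29] -> [20, 8]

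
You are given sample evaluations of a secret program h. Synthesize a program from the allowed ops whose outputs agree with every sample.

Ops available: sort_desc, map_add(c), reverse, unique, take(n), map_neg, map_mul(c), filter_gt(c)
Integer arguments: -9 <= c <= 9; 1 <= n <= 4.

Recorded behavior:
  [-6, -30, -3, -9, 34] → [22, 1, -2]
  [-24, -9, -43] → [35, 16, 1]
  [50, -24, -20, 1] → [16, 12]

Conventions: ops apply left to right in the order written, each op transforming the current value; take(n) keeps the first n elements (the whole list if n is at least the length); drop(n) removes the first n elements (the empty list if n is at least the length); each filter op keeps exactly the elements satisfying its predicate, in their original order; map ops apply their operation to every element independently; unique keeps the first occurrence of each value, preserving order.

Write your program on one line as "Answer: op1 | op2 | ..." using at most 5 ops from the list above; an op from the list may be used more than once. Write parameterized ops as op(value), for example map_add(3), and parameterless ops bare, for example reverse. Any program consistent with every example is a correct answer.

reverse | map_neg | sort_desc | map_add(-8) | filter_gt(-3)

Check, running the answer program on each example:
  [-6, -30, -3, -9, 34] -> [34, -9, -3, -30, -6] -> [-34, 9, 3, 30, 6] -> [30, 9, 6, 3, -34] -> [22, 1, -2, -5, -42] -> [22, 1, -2]
  [-24, -9, -43] -> [-43, -9, -24] -> [43, 9, 24] -> [43, 24, 9] -> [35, 16, 1] -> [35, 16, 1]
  [50, -24, -20, 1] -> [1, -20, -24, 50] -> [-1, 20, 24, -50] -> [24, 20, -1, -50] -> [16, 12, -9, -58] -> [16, 12]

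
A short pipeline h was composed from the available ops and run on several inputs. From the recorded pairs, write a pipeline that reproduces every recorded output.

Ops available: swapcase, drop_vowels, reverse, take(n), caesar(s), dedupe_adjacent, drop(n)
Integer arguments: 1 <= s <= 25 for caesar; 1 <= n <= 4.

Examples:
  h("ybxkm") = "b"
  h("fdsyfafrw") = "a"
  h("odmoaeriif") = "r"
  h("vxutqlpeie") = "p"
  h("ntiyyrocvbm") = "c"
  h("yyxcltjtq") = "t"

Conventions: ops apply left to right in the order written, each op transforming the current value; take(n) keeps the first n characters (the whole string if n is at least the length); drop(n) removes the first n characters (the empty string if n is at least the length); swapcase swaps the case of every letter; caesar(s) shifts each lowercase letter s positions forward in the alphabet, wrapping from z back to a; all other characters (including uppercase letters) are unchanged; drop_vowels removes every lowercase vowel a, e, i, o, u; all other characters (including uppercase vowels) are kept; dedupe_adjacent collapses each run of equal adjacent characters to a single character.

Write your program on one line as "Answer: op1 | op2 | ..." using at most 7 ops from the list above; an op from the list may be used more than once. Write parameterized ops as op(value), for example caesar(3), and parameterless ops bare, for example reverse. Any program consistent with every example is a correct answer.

swapcase | reverse | drop(3) | take(2) | swapcase | take(1)

Check, running the answer program on each example:
  "ybxkm" -> "YBXKM" -> "MKXBY" -> "BY" -> "BY" -> "by" -> "b"
  "fdsyfafrw" -> "FDSYFAFRW" -> "WRFAFYSDF" -> "AFYSDF" -> "AF" -> "af" -> "a"
  "odmoaeriif" -> "ODMOAERIIF" -> "FIIREAOMDO" -> "REAOMDO" -> "RE" -> "re" -> "r"
  "vxutqlpeie" -> "VXUTQLPEIE" -> "EIEPLQTUXV" -> "PLQTUXV" -> "PL" -> "pl" -> "p"
  "ntiyyrocvbm" -> "NTIYYROCVBM" -> "MBVCORYYITN" -> "CORYYITN" -> "CO" -> "co" -> "c"
  "yyxcltjtq" -> "YYXCLTJTQ" -> "QTJTLCXYY" -> "TLCXYY" -> "TL" -> "tl" -> "t"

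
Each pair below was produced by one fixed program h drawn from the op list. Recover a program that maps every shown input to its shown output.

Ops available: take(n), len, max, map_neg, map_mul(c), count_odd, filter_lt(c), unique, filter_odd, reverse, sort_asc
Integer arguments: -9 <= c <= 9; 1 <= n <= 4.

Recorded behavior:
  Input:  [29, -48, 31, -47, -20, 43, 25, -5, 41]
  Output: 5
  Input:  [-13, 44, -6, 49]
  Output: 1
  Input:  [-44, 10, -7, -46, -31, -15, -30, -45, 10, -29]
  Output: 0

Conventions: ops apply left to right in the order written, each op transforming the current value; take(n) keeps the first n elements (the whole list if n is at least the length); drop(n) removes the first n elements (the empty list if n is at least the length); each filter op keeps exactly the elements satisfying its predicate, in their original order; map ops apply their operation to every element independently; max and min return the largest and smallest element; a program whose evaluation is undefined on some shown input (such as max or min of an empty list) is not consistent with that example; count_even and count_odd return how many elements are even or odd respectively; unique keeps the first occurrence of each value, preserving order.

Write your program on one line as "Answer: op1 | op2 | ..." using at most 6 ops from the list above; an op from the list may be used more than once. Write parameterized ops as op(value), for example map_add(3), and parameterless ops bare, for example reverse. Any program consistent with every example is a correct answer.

map_neg | reverse | filter_odd | filter_lt(-2) | count_odd

Check, running the answer program on each example:
  [29, -48, 31, -47, -20, 43, 25, -5, 41] -> [-29, 48, -31, 47, 20, -43, -25, 5, -41] -> [-41, 5, -25, -43, 20, 47, -31, 48, -29] -> [-41, 5, -25, -43, 47, -31, -29] -> [-41, -25, -43, -31, -29] -> 5
  [-13, 44, -6, 49] -> [13, -44, 6, -49] -> [-49, 6, -44, 13] -> [-49, 13] -> [-49] -> 1
  [-44, 10, -7, -46, -31, -15, -30, -45, 10, -29] -> [44, -10, 7, 46, 31, 15, 30, 45, -10, 29] -> [29, -10, 45, 30, 15, 31, 46, 7, -10, 44] -> [29, 45, 15, 31, 7] -> [] -> 0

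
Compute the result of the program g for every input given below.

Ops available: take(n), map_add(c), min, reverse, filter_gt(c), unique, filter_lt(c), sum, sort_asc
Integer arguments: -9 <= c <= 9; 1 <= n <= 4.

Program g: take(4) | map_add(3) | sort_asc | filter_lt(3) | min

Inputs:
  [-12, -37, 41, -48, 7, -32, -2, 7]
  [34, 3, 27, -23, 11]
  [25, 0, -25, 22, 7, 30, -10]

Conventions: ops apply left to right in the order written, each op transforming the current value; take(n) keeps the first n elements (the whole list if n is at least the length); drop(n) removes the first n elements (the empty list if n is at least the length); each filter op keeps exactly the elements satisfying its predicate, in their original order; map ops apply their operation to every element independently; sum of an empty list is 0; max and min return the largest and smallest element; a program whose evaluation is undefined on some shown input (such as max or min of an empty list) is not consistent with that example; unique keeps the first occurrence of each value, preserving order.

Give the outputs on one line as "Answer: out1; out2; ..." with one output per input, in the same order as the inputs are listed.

Execution, op by op:
  [-12, -37, 41, -48, 7, -32, -2, 7] -> [-12, -37, 41, -48] -> [-9, -34, 44, -45] -> [-45, -34, -9, 44] -> [-45, -34, -9] -> -45
  [34, 3, 27, -23, 11] -> [34, 3, 27, -23] -> [37, 6, 30, -20] -> [-20, 6, 30, 37] -> [-20] -> -20
  [25, 0, -25, 22, 7, 30, -10] -> [25, 0, -25, 22] -> [28, 3, -22, 25] -> [-22, 3, 25, 28] -> [-22] -> -22

-45; -20; -22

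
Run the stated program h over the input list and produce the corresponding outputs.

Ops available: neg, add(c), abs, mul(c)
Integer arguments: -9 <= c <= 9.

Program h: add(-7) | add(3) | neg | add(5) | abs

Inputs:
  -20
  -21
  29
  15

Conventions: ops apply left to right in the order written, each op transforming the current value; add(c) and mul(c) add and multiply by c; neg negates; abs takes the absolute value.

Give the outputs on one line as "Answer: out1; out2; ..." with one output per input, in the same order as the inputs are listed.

29; 30; 20; 6

Execution, op by op:
  -20 -> -27 -> -24 -> 24 -> 29 -> 29
  -21 -> -28 -> -25 -> 25 -> 30 -> 30
  29 -> 22 -> 25 -> -25 -> -20 -> 20
  15 -> 8 -> 11 -> -11 -> -6 -> 6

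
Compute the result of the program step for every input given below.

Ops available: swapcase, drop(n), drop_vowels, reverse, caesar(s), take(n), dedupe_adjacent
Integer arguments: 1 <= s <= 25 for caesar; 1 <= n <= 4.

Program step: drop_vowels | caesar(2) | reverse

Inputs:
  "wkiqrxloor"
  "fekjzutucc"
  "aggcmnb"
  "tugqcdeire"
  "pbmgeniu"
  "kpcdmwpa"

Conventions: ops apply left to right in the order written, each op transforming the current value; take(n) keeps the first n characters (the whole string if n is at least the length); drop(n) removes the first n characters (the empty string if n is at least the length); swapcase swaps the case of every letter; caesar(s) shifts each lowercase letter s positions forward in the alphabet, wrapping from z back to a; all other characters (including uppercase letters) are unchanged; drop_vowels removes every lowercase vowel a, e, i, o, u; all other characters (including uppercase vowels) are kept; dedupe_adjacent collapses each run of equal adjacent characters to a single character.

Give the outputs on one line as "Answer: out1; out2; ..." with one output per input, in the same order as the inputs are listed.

Execution, op by op:
  "wkiqrxloor" -> "wkqrxlr" -> "ymstznt" -> "tnztsmy"
  "fekjzutucc" -> "fkjztcc" -> "hmlbvee" -> "eevblmh"
  "aggcmnb" -> "ggcmnb" -> "iieopd" -> "dpoeii"
  "tugqcdeire" -> "tgqcdr" -> "viseft" -> "tfesiv"
  "pbmgeniu" -> "pbmgn" -> "rdoip" -> "piodr"
  "kpcdmwpa" -> "kpcdmwp" -> "mrefoyr" -> "ryoferm"

"tnztsmy"; "eevblmh"; "dpoeii"; "tfesiv"; "piodr"; "ryoferm"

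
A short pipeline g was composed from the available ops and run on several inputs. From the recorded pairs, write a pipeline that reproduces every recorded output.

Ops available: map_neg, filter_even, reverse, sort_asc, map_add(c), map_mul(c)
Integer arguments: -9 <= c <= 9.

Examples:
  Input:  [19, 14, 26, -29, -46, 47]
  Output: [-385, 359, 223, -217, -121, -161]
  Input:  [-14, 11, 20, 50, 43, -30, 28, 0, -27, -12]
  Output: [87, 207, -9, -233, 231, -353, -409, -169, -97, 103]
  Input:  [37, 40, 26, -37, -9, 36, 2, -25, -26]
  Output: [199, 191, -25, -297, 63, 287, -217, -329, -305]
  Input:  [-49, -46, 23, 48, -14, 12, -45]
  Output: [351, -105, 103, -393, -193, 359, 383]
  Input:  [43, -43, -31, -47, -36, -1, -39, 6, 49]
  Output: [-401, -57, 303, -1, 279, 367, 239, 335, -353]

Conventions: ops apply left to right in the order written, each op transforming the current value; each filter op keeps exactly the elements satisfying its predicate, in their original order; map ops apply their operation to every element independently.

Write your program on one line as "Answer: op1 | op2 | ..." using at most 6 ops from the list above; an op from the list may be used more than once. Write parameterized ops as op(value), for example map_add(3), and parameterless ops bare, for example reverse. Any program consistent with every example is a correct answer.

reverse | map_neg | reverse | map_mul(8) | map_add(-9) | reverse

Check, running the answer program on each example:
  [19, 14, 26, -29, -46, 47] -> [47, -46, -29, 26, 14, 19] -> [-47, 46, 29, -26, -14, -19] -> [-19, -14, -26, 29, 46, -47] -> [-152, -112, -208, 232, 368, -376] -> [-161, -121, -217, 223, 359, -385] -> [-385, 359, 223, -217, -121, -161]
  [-14, 11, 20, 50, 43, -30, 28, 0, -27, -12] -> [-12, -27, 0, 28, -30, 43, 50, 20, 11, -14] -> [12, 27, 0, -28, 30, -43, -50, -20, -11, 14] -> [14, -11, -20, -50, -43, 30, -28, 0, 27, 12] -> [112, -88, -160, -400, -344, 240, -224, 0, 216, 96] -> [103, -97, -169, -409, -353, 231, -233, -9, 207, 87] -> [87, 207, -9, -233, 231, -353, -409, -169, -97, 103]
  [37, 40, 26, -37, -9, 36, 2, -25, -26] -> [-26, -25, 2, 36, -9, -37, 26, 40, 37] -> [26, 25, -2, -36, 9, 37, -26, -40, -37] -> [-37, -40, -26, 37, 9, -36, -2, 25, 26] -> [-296, -320, -208, 296, 72, -288, -16, 200, 208] -> [-305, -329, -217, 287, 63, -297, -25, 191, 199] -> [199, 191, -25, -297, 63, 287, -217, -329, -305]
  [-49, -46, 23, 48, -14, 12, -45] -> [-45, 12, -14, 48, 23, -46, -49] -> [45, -12, 14, -48, -23, 46, 49] -> [49, 46, -23, -48, 14, -12, 45] -> [392, 368, -184, -384, 112, -96, 360] -> [383, 359, -193, -393, 103, -105, 351] -> [351, -105, 103, -393, -193, 359, 383]
  [43, -43, -31, -47, -36, -1, -39, 6, 49] -> [49, 6, -39, -1, -36, -47, -31, -43, 43] -> [-49, -6, 39, 1, 36, 47, 31, 43, -43] -> [-43, 43, 31, 47, 36, 1, 39, -6, -49] -> [-344, 344, 248, 376, 288, 8, 312, -48, -392] -> [-353, 335, 239, 367, 279, -1, 303, -57, -401] -> [-401, -57, 303, -1, 279, 367, 239, 335, -353]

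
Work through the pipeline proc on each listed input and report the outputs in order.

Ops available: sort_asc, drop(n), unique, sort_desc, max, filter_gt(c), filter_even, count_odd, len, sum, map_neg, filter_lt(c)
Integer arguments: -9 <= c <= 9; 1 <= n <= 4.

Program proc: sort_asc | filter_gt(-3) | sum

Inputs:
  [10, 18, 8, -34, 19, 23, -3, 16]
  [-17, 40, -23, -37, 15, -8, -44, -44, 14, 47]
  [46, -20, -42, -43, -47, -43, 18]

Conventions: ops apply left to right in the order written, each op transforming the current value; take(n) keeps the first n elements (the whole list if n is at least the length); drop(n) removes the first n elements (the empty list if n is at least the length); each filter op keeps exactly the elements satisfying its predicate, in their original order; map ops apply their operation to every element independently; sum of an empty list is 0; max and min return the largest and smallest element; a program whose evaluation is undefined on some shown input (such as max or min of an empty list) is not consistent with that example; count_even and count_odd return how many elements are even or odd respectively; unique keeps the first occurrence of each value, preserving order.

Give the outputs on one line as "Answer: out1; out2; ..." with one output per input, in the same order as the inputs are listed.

Execution, op by op:
  [10, 18, 8, -34, 19, 23, -3, 16] -> [-34, -3, 8, 10, 16, 18, 19, 23] -> [8, 10, 16, 18, 19, 23] -> 94
  [-17, 40, -23, -37, 15, -8, -44, -44, 14, 47] -> [-44, -44, -37, -23, -17, -8, 14, 15, 40, 47] -> [14, 15, 40, 47] -> 116
  [46, -20, -42, -43, -47, -43, 18] -> [-47, -43, -43, -42, -20, 18, 46] -> [18, 46] -> 64

94; 116; 64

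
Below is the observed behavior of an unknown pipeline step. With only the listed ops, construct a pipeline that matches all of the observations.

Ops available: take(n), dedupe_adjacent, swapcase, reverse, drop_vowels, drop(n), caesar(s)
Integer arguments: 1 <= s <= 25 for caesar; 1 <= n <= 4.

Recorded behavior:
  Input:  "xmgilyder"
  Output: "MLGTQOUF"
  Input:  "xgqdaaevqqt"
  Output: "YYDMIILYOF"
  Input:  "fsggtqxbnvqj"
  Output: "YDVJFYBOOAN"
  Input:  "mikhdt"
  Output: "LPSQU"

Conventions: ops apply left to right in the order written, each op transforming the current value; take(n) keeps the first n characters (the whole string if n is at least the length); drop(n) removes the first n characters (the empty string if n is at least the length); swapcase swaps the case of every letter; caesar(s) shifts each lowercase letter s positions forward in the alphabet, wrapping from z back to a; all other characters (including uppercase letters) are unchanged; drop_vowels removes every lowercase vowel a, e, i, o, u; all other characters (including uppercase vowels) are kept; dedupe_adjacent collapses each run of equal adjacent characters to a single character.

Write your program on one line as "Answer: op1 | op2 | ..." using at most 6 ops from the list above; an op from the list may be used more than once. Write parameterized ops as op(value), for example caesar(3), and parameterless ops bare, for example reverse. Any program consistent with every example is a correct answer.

reverse | caesar(24) | drop(1) | caesar(10) | swapcase

Check, running the answer program on each example:
  "xmgilyder" -> "redyligmx" -> "pcbwjgekv" -> "cbwjgekv" -> "mlgtqouf" -> "MLGTQOUF"
  "xgqdaaevqqt" -> "tqqveaadqgx" -> "rootcyyboev" -> "ootcyyboev" -> "yydmiilyof" -> "YYDMIILYOF"
  "fsggtqxbnvqj" -> "jqvnbxqtggsf" -> "hotlzvoreeqd" -> "otlzvoreeqd" -> "ydvjfybooan" -> "YDVJFYBOOAN"
  "mikhdt" -> "tdhkim" -> "rbfigk" -> "bfigk" -> "lpsqu" -> "LPSQU"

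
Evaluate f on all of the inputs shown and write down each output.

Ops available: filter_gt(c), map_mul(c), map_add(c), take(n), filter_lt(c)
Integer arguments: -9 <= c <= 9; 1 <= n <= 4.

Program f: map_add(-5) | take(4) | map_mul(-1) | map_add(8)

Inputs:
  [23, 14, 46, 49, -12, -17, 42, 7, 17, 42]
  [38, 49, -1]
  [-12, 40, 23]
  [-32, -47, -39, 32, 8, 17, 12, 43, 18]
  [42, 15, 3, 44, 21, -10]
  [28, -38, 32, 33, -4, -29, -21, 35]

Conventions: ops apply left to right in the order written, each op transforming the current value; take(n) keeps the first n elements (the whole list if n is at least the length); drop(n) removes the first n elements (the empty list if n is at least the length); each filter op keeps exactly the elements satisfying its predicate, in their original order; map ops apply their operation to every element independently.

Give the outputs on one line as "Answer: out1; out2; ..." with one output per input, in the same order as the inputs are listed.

[-10, -1, -33, -36]; [-25, -36, 14]; [25, -27, -10]; [45, 60, 52, -19]; [-29, -2, 10, -31]; [-15, 51, -19, -20]

Execution, op by op:
  [23, 14, 46, 49, -12, -17, 42, 7, 17, 42] -> [18, 9, 41, 44, -17, -22, 37, 2, 12, 37] -> [18, 9, 41, 44] -> [-18, -9, -41, -44] -> [-10, -1, -33, -36]
  [38, 49, -1] -> [33, 44, -6] -> [33, 44, -6] -> [-33, -44, 6] -> [-25, -36, 14]
  [-12, 40, 23] -> [-17, 35, 18] -> [-17, 35, 18] -> [17, -35, -18] -> [25, -27, -10]
  [-32, -47, -39, 32, 8, 17, 12, 43, 18] -> [-37, -52, -44, 27, 3, 12, 7, 38, 13] -> [-37, -52, -44, 27] -> [37, 52, 44, -27] -> [45, 60, 52, -19]
  [42, 15, 3, 44, 21, -10] -> [37, 10, -2, 39, 16, -15] -> [37, 10, -2, 39] -> [-37, -10, 2, -39] -> [-29, -2, 10, -31]
  [28, -38, 32, 33, -4, -29, -21, 35] -> [23, -43, 27, 28, -9, -34, -26, 30] -> [23, -43, 27, 28] -> [-23, 43, -27, -28] -> [-15, 51, -19, -20]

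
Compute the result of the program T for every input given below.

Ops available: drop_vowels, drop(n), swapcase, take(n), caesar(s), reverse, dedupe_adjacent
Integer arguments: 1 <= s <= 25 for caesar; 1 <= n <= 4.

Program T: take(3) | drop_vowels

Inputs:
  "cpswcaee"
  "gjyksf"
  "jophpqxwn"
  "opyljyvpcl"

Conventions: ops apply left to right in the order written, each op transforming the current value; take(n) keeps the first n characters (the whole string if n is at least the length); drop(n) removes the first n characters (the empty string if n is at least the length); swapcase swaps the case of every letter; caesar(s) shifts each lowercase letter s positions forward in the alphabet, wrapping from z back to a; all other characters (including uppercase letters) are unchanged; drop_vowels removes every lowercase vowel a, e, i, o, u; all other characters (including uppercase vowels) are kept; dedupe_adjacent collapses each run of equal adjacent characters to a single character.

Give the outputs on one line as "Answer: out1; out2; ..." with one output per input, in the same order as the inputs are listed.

Execution, op by op:
  "cpswcaee" -> "cps" -> "cps"
  "gjyksf" -> "gjy" -> "gjy"
  "jophpqxwn" -> "jop" -> "jp"
  "opyljyvpcl" -> "opy" -> "py"

"cps"; "gjy"; "jp"; "py"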